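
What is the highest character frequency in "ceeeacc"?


Input: ceeeacc
Character counts:
  'a': 1
  'c': 3
  'e': 3
Maximum frequency: 3

3


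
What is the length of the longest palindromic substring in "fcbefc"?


Input: "fcbefc"
Checking substrings for palindromes:
  No multi-char palindromic substrings found
Longest palindromic substring: "f" with length 1

1


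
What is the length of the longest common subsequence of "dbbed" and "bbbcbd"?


LCS of "dbbed" and "bbbcbd"
DP table:
           b    b    b    c    b    d
      0    0    0    0    0    0    0
  d   0    0    0    0    0    0    1
  b   0    1    1    1    1    1    1
  b   0    1    2    2    2    2    2
  e   0    1    2    2    2    2    2
  d   0    1    2    2    2    2    3
LCS length = dp[5][6] = 3

3


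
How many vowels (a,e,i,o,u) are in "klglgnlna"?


Input: klglgnlna
Checking each character:
  'k' at position 0: consonant
  'l' at position 1: consonant
  'g' at position 2: consonant
  'l' at position 3: consonant
  'g' at position 4: consonant
  'n' at position 5: consonant
  'l' at position 6: consonant
  'n' at position 7: consonant
  'a' at position 8: vowel (running total: 1)
Total vowels: 1

1


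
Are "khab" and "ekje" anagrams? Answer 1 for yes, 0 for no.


Strings: "khab", "ekje"
Sorted first:  abhk
Sorted second: eejk
Differ at position 0: 'a' vs 'e' => not anagrams

0


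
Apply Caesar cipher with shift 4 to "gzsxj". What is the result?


Caesar cipher: shift "gzsxj" by 4
  'g' (pos 6) + 4 = pos 10 = 'k'
  'z' (pos 25) + 4 = pos 3 = 'd'
  's' (pos 18) + 4 = pos 22 = 'w'
  'x' (pos 23) + 4 = pos 1 = 'b'
  'j' (pos 9) + 4 = pos 13 = 'n'
Result: kdwbn

kdwbn


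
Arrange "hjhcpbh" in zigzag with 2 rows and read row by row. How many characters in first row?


Zigzag "hjhcpbh" into 2 rows:
Placing characters:
  'h' => row 0
  'j' => row 1
  'h' => row 0
  'c' => row 1
  'p' => row 0
  'b' => row 1
  'h' => row 0
Rows:
  Row 0: "hhph"
  Row 1: "jcb"
First row length: 4

4


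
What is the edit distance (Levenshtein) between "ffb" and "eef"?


Computing edit distance: "ffb" -> "eef"
DP table:
           e    e    f
      0    1    2    3
  f   1    1    2    2
  f   2    2    2    2
  b   3    3    3    3
Edit distance = dp[3][3] = 3

3


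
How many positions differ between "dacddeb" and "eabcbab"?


Comparing "dacddeb" and "eabcbab" position by position:
  Position 0: 'd' vs 'e' => DIFFER
  Position 1: 'a' vs 'a' => same
  Position 2: 'c' vs 'b' => DIFFER
  Position 3: 'd' vs 'c' => DIFFER
  Position 4: 'd' vs 'b' => DIFFER
  Position 5: 'e' vs 'a' => DIFFER
  Position 6: 'b' vs 'b' => same
Positions that differ: 5

5


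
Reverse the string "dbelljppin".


Input: dbelljppin
Reading characters right to left:
  Position 9: 'n'
  Position 8: 'i'
  Position 7: 'p'
  Position 6: 'p'
  Position 5: 'j'
  Position 4: 'l'
  Position 3: 'l'
  Position 2: 'e'
  Position 1: 'b'
  Position 0: 'd'
Reversed: nippjllebd

nippjllebd


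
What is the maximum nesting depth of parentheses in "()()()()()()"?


Input: "()()()()()()"
Tracking depth:
  Position 0 '(': depth becomes 1
  Position 1 ')': depth becomes 0
  Position 2 '(': depth becomes 1
  Position 3 ')': depth becomes 0
  Position 4 '(': depth becomes 1
  Position 5 ')': depth becomes 0
  Position 6 '(': depth becomes 1
  Position 7 ')': depth becomes 0
  Position 8 '(': depth becomes 1
  Position 9 ')': depth becomes 0
  Position 10 '(': depth becomes 1
  Position 11 ')': depth becomes 0
Maximum depth reached: 1

1


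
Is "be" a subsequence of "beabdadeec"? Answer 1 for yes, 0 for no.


Check if "be" is a subsequence of "beabdadeec"
Greedy scan:
  Position 0 ('b'): matches sub[0] = 'b'
  Position 1 ('e'): matches sub[1] = 'e'
  Position 2 ('a'): no match needed
  Position 3 ('b'): no match needed
  Position 4 ('d'): no match needed
  Position 5 ('a'): no match needed
  Position 6 ('d'): no match needed
  Position 7 ('e'): no match needed
  Position 8 ('e'): no match needed
  Position 9 ('c'): no match needed
All 2 characters matched => is a subsequence

1


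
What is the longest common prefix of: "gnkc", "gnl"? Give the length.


Words: gnkc, gnl
  Position 0: all 'g' => match
  Position 1: all 'n' => match
  Position 2: ('k', 'l') => mismatch, stop
LCP = "gn" (length 2)

2


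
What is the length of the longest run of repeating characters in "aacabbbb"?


Input: "aacabbbb"
Scanning for longest run:
  Position 1 ('a'): continues run of 'a', length=2
  Position 2 ('c'): new char, reset run to 1
  Position 3 ('a'): new char, reset run to 1
  Position 4 ('b'): new char, reset run to 1
  Position 5 ('b'): continues run of 'b', length=2
  Position 6 ('b'): continues run of 'b', length=3
  Position 7 ('b'): continues run of 'b', length=4
Longest run: 'b' with length 4

4


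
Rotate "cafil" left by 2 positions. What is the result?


Input: "cafil", rotate left by 2
First 2 characters: "ca"
Remaining characters: "fil"
Concatenate remaining + first: "fil" + "ca" = "filca"

filca


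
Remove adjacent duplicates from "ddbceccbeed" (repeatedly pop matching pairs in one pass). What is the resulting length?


Input: ddbceccbeed
Stack-based adjacent duplicate removal:
  Read 'd': push. Stack: d
  Read 'd': matches stack top 'd' => pop. Stack: (empty)
  Read 'b': push. Stack: b
  Read 'c': push. Stack: bc
  Read 'e': push. Stack: bce
  Read 'c': push. Stack: bcec
  Read 'c': matches stack top 'c' => pop. Stack: bce
  Read 'b': push. Stack: bceb
  Read 'e': push. Stack: bcebe
  Read 'e': matches stack top 'e' => pop. Stack: bceb
  Read 'd': push. Stack: bcebd
Final stack: "bcebd" (length 5)

5


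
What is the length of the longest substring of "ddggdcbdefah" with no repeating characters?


Input: "ddggdcbdefah"
Sliding window (track last position of each char):
  Position 0 ('d'): window [0,0] length 1 -- new best
  Position 1 ('d'): repeat (last at 0), move window start to 1
  Position 1 ('d'): window [1,1] length 1
  Position 2 ('g'): window [1,2] length 2 -- new best
  Position 3 ('g'): repeat (last at 2), move window start to 3
  Position 3 ('g'): window [3,3] length 1
  Position 4 ('d'): window [3,4] length 2
  Position 5 ('c'): window [3,5] length 3 -- new best
  Position 6 ('b'): window [3,6] length 4 -- new best
  Position 7 ('d'): repeat (last at 4), move window start to 5
  Position 7 ('d'): window [5,7] length 3
  Position 8 ('e'): window [5,8] length 4
  Position 9 ('f'): window [5,9] length 5 -- new best
  Position 10 ('a'): window [5,10] length 6 -- new best
  Position 11 ('h'): window [5,11] length 7 -- new best
Longest substring with no repeats: "cbdefah" with length 7

7


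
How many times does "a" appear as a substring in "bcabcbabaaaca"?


Searching for "a" in "bcabcbabaaaca"
Scanning each position:
  Position 0: "b" => no
  Position 1: "c" => no
  Position 2: "a" => MATCH
  Position 3: "b" => no
  Position 4: "c" => no
  Position 5: "b" => no
  Position 6: "a" => MATCH
  Position 7: "b" => no
  Position 8: "a" => MATCH
  Position 9: "a" => MATCH
  Position 10: "a" => MATCH
  Position 11: "c" => no
  Position 12: "a" => MATCH
Total occurrences: 6

6


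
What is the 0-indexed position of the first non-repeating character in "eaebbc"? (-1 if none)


Input: eaebbc
Character frequencies:
  'a': 1
  'b': 2
  'c': 1
  'e': 2
Scanning left to right for freq == 1:
  Position 0 ('e'): freq=2, skip
  Position 1 ('a'): unique! => answer = 1

1


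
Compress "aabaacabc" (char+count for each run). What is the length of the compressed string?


Input: aabaacabc
Runs:
  'a' x 2 => "a2"
  'b' x 1 => "b1"
  'a' x 2 => "a2"
  'c' x 1 => "c1"
  'a' x 1 => "a1"
  'b' x 1 => "b1"
  'c' x 1 => "c1"
Compressed: "a2b1a2c1a1b1c1"
Compressed length: 14

14


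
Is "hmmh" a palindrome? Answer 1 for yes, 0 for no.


Input: hmmh
Reversed: hmmh
  Compare pos 0 ('h') with pos 3 ('h'): match
  Compare pos 1 ('m') with pos 2 ('m'): match
Result: palindrome

1


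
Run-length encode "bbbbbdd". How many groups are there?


Input: bbbbbdd
Scanning for consecutive runs:
  Group 1: 'b' x 5 (positions 0-4)
  Group 2: 'd' x 2 (positions 5-6)
Total groups: 2

2


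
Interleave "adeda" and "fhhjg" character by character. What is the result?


Interleaving "adeda" and "fhhjg":
  Position 0: 'a' from first, 'f' from second => "af"
  Position 1: 'd' from first, 'h' from second => "dh"
  Position 2: 'e' from first, 'h' from second => "eh"
  Position 3: 'd' from first, 'j' from second => "dj"
  Position 4: 'a' from first, 'g' from second => "ag"
Result: afdhehdjag

afdhehdjag


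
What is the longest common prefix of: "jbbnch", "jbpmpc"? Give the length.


Words: jbbnch, jbpmpc
  Position 0: all 'j' => match
  Position 1: all 'b' => match
  Position 2: ('b', 'p') => mismatch, stop
LCP = "jb" (length 2)

2


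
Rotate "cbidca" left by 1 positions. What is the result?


Input: "cbidca", rotate left by 1
First 1 characters: "c"
Remaining characters: "bidca"
Concatenate remaining + first: "bidca" + "c" = "bidcac"

bidcac


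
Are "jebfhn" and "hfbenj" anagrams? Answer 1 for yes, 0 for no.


Strings: "jebfhn", "hfbenj"
Sorted first:  befhjn
Sorted second: befhjn
Sorted forms match => anagrams

1


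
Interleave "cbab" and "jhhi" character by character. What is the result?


Interleaving "cbab" and "jhhi":
  Position 0: 'c' from first, 'j' from second => "cj"
  Position 1: 'b' from first, 'h' from second => "bh"
  Position 2: 'a' from first, 'h' from second => "ah"
  Position 3: 'b' from first, 'i' from second => "bi"
Result: cjbhahbi

cjbhahbi


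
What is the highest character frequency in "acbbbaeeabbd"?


Input: acbbbaeeabbd
Character counts:
  'a': 3
  'b': 5
  'c': 1
  'd': 1
  'e': 2
Maximum frequency: 5

5


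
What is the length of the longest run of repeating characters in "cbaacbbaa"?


Input: "cbaacbbaa"
Scanning for longest run:
  Position 1 ('b'): new char, reset run to 1
  Position 2 ('a'): new char, reset run to 1
  Position 3 ('a'): continues run of 'a', length=2
  Position 4 ('c'): new char, reset run to 1
  Position 5 ('b'): new char, reset run to 1
  Position 6 ('b'): continues run of 'b', length=2
  Position 7 ('a'): new char, reset run to 1
  Position 8 ('a'): continues run of 'a', length=2
Longest run: 'a' with length 2

2


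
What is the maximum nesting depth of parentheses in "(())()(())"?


Input: "(())()(())"
Tracking depth:
  Position 0 '(': depth becomes 1
  Position 1 '(': depth becomes 2
  Position 2 ')': depth becomes 1
  Position 3 ')': depth becomes 0
  Position 4 '(': depth becomes 1
  Position 5 ')': depth becomes 0
  Position 6 '(': depth becomes 1
  Position 7 '(': depth becomes 2
  Position 8 ')': depth becomes 1
  Position 9 ')': depth becomes 0
Maximum depth reached: 2

2


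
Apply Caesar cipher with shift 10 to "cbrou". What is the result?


Caesar cipher: shift "cbrou" by 10
  'c' (pos 2) + 10 = pos 12 = 'm'
  'b' (pos 1) + 10 = pos 11 = 'l'
  'r' (pos 17) + 10 = pos 1 = 'b'
  'o' (pos 14) + 10 = pos 24 = 'y'
  'u' (pos 20) + 10 = pos 4 = 'e'
Result: mlbye

mlbye


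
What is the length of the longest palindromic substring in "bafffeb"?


Input: "bafffeb"
Checking substrings for palindromes:
  [2:5] "fff" (len 3) => palindrome
  [2:4] "ff" (len 2) => palindrome
  [3:5] "ff" (len 2) => palindrome
Longest palindromic substring: "fff" with length 3

3


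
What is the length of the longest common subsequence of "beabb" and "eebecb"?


LCS of "beabb" and "eebecb"
DP table:
           e    e    b    e    c    b
      0    0    0    0    0    0    0
  b   0    0    0    1    1    1    1
  e   0    1    1    1    2    2    2
  a   0    1    1    1    2    2    2
  b   0    1    1    2    2    2    3
  b   0    1    1    2    2    2    3
LCS length = dp[5][6] = 3

3


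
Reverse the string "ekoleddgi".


Input: ekoleddgi
Reading characters right to left:
  Position 8: 'i'
  Position 7: 'g'
  Position 6: 'd'
  Position 5: 'd'
  Position 4: 'e'
  Position 3: 'l'
  Position 2: 'o'
  Position 1: 'k'
  Position 0: 'e'
Reversed: igddeloke

igddeloke


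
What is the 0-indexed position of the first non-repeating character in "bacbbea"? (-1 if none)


Input: bacbbea
Character frequencies:
  'a': 2
  'b': 3
  'c': 1
  'e': 1
Scanning left to right for freq == 1:
  Position 0 ('b'): freq=3, skip
  Position 1 ('a'): freq=2, skip
  Position 2 ('c'): unique! => answer = 2

2


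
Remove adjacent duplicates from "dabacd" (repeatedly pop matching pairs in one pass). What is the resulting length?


Input: dabacd
Stack-based adjacent duplicate removal:
  Read 'd': push. Stack: d
  Read 'a': push. Stack: da
  Read 'b': push. Stack: dab
  Read 'a': push. Stack: daba
  Read 'c': push. Stack: dabac
  Read 'd': push. Stack: dabacd
Final stack: "dabacd" (length 6)

6


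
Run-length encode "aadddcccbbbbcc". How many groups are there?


Input: aadddcccbbbbcc
Scanning for consecutive runs:
  Group 1: 'a' x 2 (positions 0-1)
  Group 2: 'd' x 3 (positions 2-4)
  Group 3: 'c' x 3 (positions 5-7)
  Group 4: 'b' x 4 (positions 8-11)
  Group 5: 'c' x 2 (positions 12-13)
Total groups: 5

5


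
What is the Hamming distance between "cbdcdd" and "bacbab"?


Comparing "cbdcdd" and "bacbab" position by position:
  Position 0: 'c' vs 'b' => differ
  Position 1: 'b' vs 'a' => differ
  Position 2: 'd' vs 'c' => differ
  Position 3: 'c' vs 'b' => differ
  Position 4: 'd' vs 'a' => differ
  Position 5: 'd' vs 'b' => differ
Total differences (Hamming distance): 6

6


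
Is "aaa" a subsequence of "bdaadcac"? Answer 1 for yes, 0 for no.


Check if "aaa" is a subsequence of "bdaadcac"
Greedy scan:
  Position 0 ('b'): no match needed
  Position 1 ('d'): no match needed
  Position 2 ('a'): matches sub[0] = 'a'
  Position 3 ('a'): matches sub[1] = 'a'
  Position 4 ('d'): no match needed
  Position 5 ('c'): no match needed
  Position 6 ('a'): matches sub[2] = 'a'
  Position 7 ('c'): no match needed
All 3 characters matched => is a subsequence

1


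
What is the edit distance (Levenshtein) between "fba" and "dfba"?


Computing edit distance: "fba" -> "dfba"
DP table:
           d    f    b    a
      0    1    2    3    4
  f   1    1    1    2    3
  b   2    2    2    1    2
  a   3    3    3    2    1
Edit distance = dp[3][4] = 1

1


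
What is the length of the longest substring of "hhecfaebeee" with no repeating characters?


Input: "hhecfaebeee"
Sliding window (track last position of each char):
  Position 0 ('h'): window [0,0] length 1 -- new best
  Position 1 ('h'): repeat (last at 0), move window start to 1
  Position 1 ('h'): window [1,1] length 1
  Position 2 ('e'): window [1,2] length 2 -- new best
  Position 3 ('c'): window [1,3] length 3 -- new best
  Position 4 ('f'): window [1,4] length 4 -- new best
  Position 5 ('a'): window [1,5] length 5 -- new best
  Position 6 ('e'): repeat (last at 2), move window start to 3
  Position 6 ('e'): window [3,6] length 4
  Position 7 ('b'): window [3,7] length 5
  Position 8 ('e'): repeat (last at 6), move window start to 7
  Position 8 ('e'): window [7,8] length 2
  Position 9 ('e'): repeat (last at 8), move window start to 9
  Position 9 ('e'): window [9,9] length 1
  Position 10 ('e'): repeat (last at 9), move window start to 10
  Position 10 ('e'): window [10,10] length 1
Longest substring with no repeats: "hecfa" with length 5

5


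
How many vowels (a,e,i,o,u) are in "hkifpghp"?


Input: hkifpghp
Checking each character:
  'h' at position 0: consonant
  'k' at position 1: consonant
  'i' at position 2: vowel (running total: 1)
  'f' at position 3: consonant
  'p' at position 4: consonant
  'g' at position 5: consonant
  'h' at position 6: consonant
  'p' at position 7: consonant
Total vowels: 1

1


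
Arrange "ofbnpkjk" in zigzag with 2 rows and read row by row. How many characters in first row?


Zigzag "ofbnpkjk" into 2 rows:
Placing characters:
  'o' => row 0
  'f' => row 1
  'b' => row 0
  'n' => row 1
  'p' => row 0
  'k' => row 1
  'j' => row 0
  'k' => row 1
Rows:
  Row 0: "obpj"
  Row 1: "fnkk"
First row length: 4

4


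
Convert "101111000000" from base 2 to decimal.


Input: "101111000000" in base 2
Positional expansion:
  Digit '1' (value 1) x 2^11 = 2048
  Digit '0' (value 0) x 2^10 = 0
  Digit '1' (value 1) x 2^9 = 512
  Digit '1' (value 1) x 2^8 = 256
  Digit '1' (value 1) x 2^7 = 128
  Digit '1' (value 1) x 2^6 = 64
  Digit '0' (value 0) x 2^5 = 0
  Digit '0' (value 0) x 2^4 = 0
  Digit '0' (value 0) x 2^3 = 0
  Digit '0' (value 0) x 2^2 = 0
  Digit '0' (value 0) x 2^1 = 0
  Digit '0' (value 0) x 2^0 = 0
Sum = 3008

3008


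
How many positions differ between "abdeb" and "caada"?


Comparing "abdeb" and "caada" position by position:
  Position 0: 'a' vs 'c' => DIFFER
  Position 1: 'b' vs 'a' => DIFFER
  Position 2: 'd' vs 'a' => DIFFER
  Position 3: 'e' vs 'd' => DIFFER
  Position 4: 'b' vs 'a' => DIFFER
Positions that differ: 5

5


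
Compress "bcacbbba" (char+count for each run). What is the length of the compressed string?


Input: bcacbbba
Runs:
  'b' x 1 => "b1"
  'c' x 1 => "c1"
  'a' x 1 => "a1"
  'c' x 1 => "c1"
  'b' x 3 => "b3"
  'a' x 1 => "a1"
Compressed: "b1c1a1c1b3a1"
Compressed length: 12

12


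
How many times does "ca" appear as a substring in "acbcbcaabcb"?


Searching for "ca" in "acbcbcaabcb"
Scanning each position:
  Position 0: "ac" => no
  Position 1: "cb" => no
  Position 2: "bc" => no
  Position 3: "cb" => no
  Position 4: "bc" => no
  Position 5: "ca" => MATCH
  Position 6: "aa" => no
  Position 7: "ab" => no
  Position 8: "bc" => no
  Position 9: "cb" => no
Total occurrences: 1

1


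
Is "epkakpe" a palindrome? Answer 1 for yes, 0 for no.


Input: epkakpe
Reversed: epkakpe
  Compare pos 0 ('e') with pos 6 ('e'): match
  Compare pos 1 ('p') with pos 5 ('p'): match
  Compare pos 2 ('k') with pos 4 ('k'): match
Result: palindrome

1


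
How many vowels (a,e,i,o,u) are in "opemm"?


Input: opemm
Checking each character:
  'o' at position 0: vowel (running total: 1)
  'p' at position 1: consonant
  'e' at position 2: vowel (running total: 2)
  'm' at position 3: consonant
  'm' at position 4: consonant
Total vowels: 2

2


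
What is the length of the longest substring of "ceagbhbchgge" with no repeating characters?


Input: "ceagbhbchgge"
Sliding window (track last position of each char):
  Position 0 ('c'): window [0,0] length 1 -- new best
  Position 1 ('e'): window [0,1] length 2 -- new best
  Position 2 ('a'): window [0,2] length 3 -- new best
  Position 3 ('g'): window [0,3] length 4 -- new best
  Position 4 ('b'): window [0,4] length 5 -- new best
  Position 5 ('h'): window [0,5] length 6 -- new best
  Position 6 ('b'): repeat (last at 4), move window start to 5
  Position 6 ('b'): window [5,6] length 2
  Position 7 ('c'): window [5,7] length 3
  Position 8 ('h'): repeat (last at 5), move window start to 6
  Position 8 ('h'): window [6,8] length 3
  Position 9 ('g'): window [6,9] length 4
  Position 10 ('g'): repeat (last at 9), move window start to 10
  Position 10 ('g'): window [10,10] length 1
  Position 11 ('e'): window [10,11] length 2
Longest substring with no repeats: "ceagbh" with length 6

6


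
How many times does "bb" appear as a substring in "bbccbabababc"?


Searching for "bb" in "bbccbabababc"
Scanning each position:
  Position 0: "bb" => MATCH
  Position 1: "bc" => no
  Position 2: "cc" => no
  Position 3: "cb" => no
  Position 4: "ba" => no
  Position 5: "ab" => no
  Position 6: "ba" => no
  Position 7: "ab" => no
  Position 8: "ba" => no
  Position 9: "ab" => no
  Position 10: "bc" => no
Total occurrences: 1

1


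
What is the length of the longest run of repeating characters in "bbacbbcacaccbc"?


Input: "bbacbbcacaccbc"
Scanning for longest run:
  Position 1 ('b'): continues run of 'b', length=2
  Position 2 ('a'): new char, reset run to 1
  Position 3 ('c'): new char, reset run to 1
  Position 4 ('b'): new char, reset run to 1
  Position 5 ('b'): continues run of 'b', length=2
  Position 6 ('c'): new char, reset run to 1
  Position 7 ('a'): new char, reset run to 1
  Position 8 ('c'): new char, reset run to 1
  Position 9 ('a'): new char, reset run to 1
  Position 10 ('c'): new char, reset run to 1
  Position 11 ('c'): continues run of 'c', length=2
  Position 12 ('b'): new char, reset run to 1
  Position 13 ('c'): new char, reset run to 1
Longest run: 'b' with length 2

2


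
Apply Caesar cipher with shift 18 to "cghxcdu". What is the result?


Caesar cipher: shift "cghxcdu" by 18
  'c' (pos 2) + 18 = pos 20 = 'u'
  'g' (pos 6) + 18 = pos 24 = 'y'
  'h' (pos 7) + 18 = pos 25 = 'z'
  'x' (pos 23) + 18 = pos 15 = 'p'
  'c' (pos 2) + 18 = pos 20 = 'u'
  'd' (pos 3) + 18 = pos 21 = 'v'
  'u' (pos 20) + 18 = pos 12 = 'm'
Result: uyzpuvm

uyzpuvm


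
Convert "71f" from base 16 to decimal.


Input: "71f" in base 16
Positional expansion:
  Digit '7' (value 7) x 16^2 = 1792
  Digit '1' (value 1) x 16^1 = 16
  Digit 'f' (value 15) x 16^0 = 15
Sum = 1823

1823


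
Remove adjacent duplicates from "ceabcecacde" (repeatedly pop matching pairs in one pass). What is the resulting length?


Input: ceabcecacde
Stack-based adjacent duplicate removal:
  Read 'c': push. Stack: c
  Read 'e': push. Stack: ce
  Read 'a': push. Stack: cea
  Read 'b': push. Stack: ceab
  Read 'c': push. Stack: ceabc
  Read 'e': push. Stack: ceabce
  Read 'c': push. Stack: ceabcec
  Read 'a': push. Stack: ceabceca
  Read 'c': push. Stack: ceabcecac
  Read 'd': push. Stack: ceabcecacd
  Read 'e': push. Stack: ceabcecacde
Final stack: "ceabcecacde" (length 11)

11


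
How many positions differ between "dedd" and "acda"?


Comparing "dedd" and "acda" position by position:
  Position 0: 'd' vs 'a' => DIFFER
  Position 1: 'e' vs 'c' => DIFFER
  Position 2: 'd' vs 'd' => same
  Position 3: 'd' vs 'a' => DIFFER
Positions that differ: 3

3


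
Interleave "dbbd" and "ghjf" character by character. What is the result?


Interleaving "dbbd" and "ghjf":
  Position 0: 'd' from first, 'g' from second => "dg"
  Position 1: 'b' from first, 'h' from second => "bh"
  Position 2: 'b' from first, 'j' from second => "bj"
  Position 3: 'd' from first, 'f' from second => "df"
Result: dgbhbjdf

dgbhbjdf


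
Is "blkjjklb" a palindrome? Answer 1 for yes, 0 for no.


Input: blkjjklb
Reversed: blkjjklb
  Compare pos 0 ('b') with pos 7 ('b'): match
  Compare pos 1 ('l') with pos 6 ('l'): match
  Compare pos 2 ('k') with pos 5 ('k'): match
  Compare pos 3 ('j') with pos 4 ('j'): match
Result: palindrome

1


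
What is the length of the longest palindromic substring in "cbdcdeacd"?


Input: "cbdcdeacd"
Checking substrings for palindromes:
  [2:5] "dcd" (len 3) => palindrome
Longest palindromic substring: "dcd" with length 3

3


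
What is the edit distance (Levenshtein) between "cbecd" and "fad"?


Computing edit distance: "cbecd" -> "fad"
DP table:
           f    a    d
      0    1    2    3
  c   1    1    2    3
  b   2    2    2    3
  e   3    3    3    3
  c   4    4    4    4
  d   5    5    5    4
Edit distance = dp[5][3] = 4

4


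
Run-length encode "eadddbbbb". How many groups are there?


Input: eadddbbbb
Scanning for consecutive runs:
  Group 1: 'e' x 1 (positions 0-0)
  Group 2: 'a' x 1 (positions 1-1)
  Group 3: 'd' x 3 (positions 2-4)
  Group 4: 'b' x 4 (positions 5-8)
Total groups: 4

4


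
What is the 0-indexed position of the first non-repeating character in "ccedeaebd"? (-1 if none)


Input: ccedeaebd
Character frequencies:
  'a': 1
  'b': 1
  'c': 2
  'd': 2
  'e': 3
Scanning left to right for freq == 1:
  Position 0 ('c'): freq=2, skip
  Position 1 ('c'): freq=2, skip
  Position 2 ('e'): freq=3, skip
  Position 3 ('d'): freq=2, skip
  Position 4 ('e'): freq=3, skip
  Position 5 ('a'): unique! => answer = 5

5


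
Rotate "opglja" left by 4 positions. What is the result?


Input: "opglja", rotate left by 4
First 4 characters: "opgl"
Remaining characters: "ja"
Concatenate remaining + first: "ja" + "opgl" = "jaopgl"

jaopgl


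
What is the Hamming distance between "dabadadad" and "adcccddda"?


Comparing "dabadadad" and "adcccddda" position by position:
  Position 0: 'd' vs 'a' => differ
  Position 1: 'a' vs 'd' => differ
  Position 2: 'b' vs 'c' => differ
  Position 3: 'a' vs 'c' => differ
  Position 4: 'd' vs 'c' => differ
  Position 5: 'a' vs 'd' => differ
  Position 6: 'd' vs 'd' => same
  Position 7: 'a' vs 'd' => differ
  Position 8: 'd' vs 'a' => differ
Total differences (Hamming distance): 8

8


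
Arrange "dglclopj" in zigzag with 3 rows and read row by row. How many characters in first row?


Zigzag "dglclopj" into 3 rows:
Placing characters:
  'd' => row 0
  'g' => row 1
  'l' => row 2
  'c' => row 1
  'l' => row 0
  'o' => row 1
  'p' => row 2
  'j' => row 1
Rows:
  Row 0: "dl"
  Row 1: "gcoj"
  Row 2: "lp"
First row length: 2

2


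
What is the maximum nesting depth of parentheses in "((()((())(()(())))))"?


Input: "((()((())(()(())))))"
Tracking depth:
  Position 0 '(': depth becomes 1
  Position 1 '(': depth becomes 2
  Position 2 '(': depth becomes 3
  Position 3 ')': depth becomes 2
  Position 4 '(': depth becomes 3
  Position 5 '(': depth becomes 4
  Position 6 '(': depth becomes 5
  Position 7 ')': depth becomes 4
  Position 8 ')': depth becomes 3
  Position 9 '(': depth becomes 4
  Position 10 '(': depth becomes 5
  Position 11 ')': depth becomes 4
  Position 12 '(': depth becomes 5
  Position 13 '(': depth becomes 6
  Position 14 ')': depth becomes 5
  Position 15 ')': depth becomes 4
  Position 16 ')': depth becomes 3
  Position 17 ')': depth becomes 2
  Position 18 ')': depth becomes 1
  Position 19 ')': depth becomes 0
Maximum depth reached: 6

6


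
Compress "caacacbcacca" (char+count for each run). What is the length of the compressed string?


Input: caacacbcacca
Runs:
  'c' x 1 => "c1"
  'a' x 2 => "a2"
  'c' x 1 => "c1"
  'a' x 1 => "a1"
  'c' x 1 => "c1"
  'b' x 1 => "b1"
  'c' x 1 => "c1"
  'a' x 1 => "a1"
  'c' x 2 => "c2"
  'a' x 1 => "a1"
Compressed: "c1a2c1a1c1b1c1a1c2a1"
Compressed length: 20

20


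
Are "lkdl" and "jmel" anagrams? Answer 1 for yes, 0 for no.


Strings: "lkdl", "jmel"
Sorted first:  dkll
Sorted second: ejlm
Differ at position 0: 'd' vs 'e' => not anagrams

0


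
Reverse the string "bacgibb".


Input: bacgibb
Reading characters right to left:
  Position 6: 'b'
  Position 5: 'b'
  Position 4: 'i'
  Position 3: 'g'
  Position 2: 'c'
  Position 1: 'a'
  Position 0: 'b'
Reversed: bbigcab

bbigcab


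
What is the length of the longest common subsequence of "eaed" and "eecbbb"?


LCS of "eaed" and "eecbbb"
DP table:
           e    e    c    b    b    b
      0    0    0    0    0    0    0
  e   0    1    1    1    1    1    1
  a   0    1    1    1    1    1    1
  e   0    1    2    2    2    2    2
  d   0    1    2    2    2    2    2
LCS length = dp[4][6] = 2

2


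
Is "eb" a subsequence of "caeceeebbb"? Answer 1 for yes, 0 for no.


Check if "eb" is a subsequence of "caeceeebbb"
Greedy scan:
  Position 0 ('c'): no match needed
  Position 1 ('a'): no match needed
  Position 2 ('e'): matches sub[0] = 'e'
  Position 3 ('c'): no match needed
  Position 4 ('e'): no match needed
  Position 5 ('e'): no match needed
  Position 6 ('e'): no match needed
  Position 7 ('b'): matches sub[1] = 'b'
  Position 8 ('b'): no match needed
  Position 9 ('b'): no match needed
All 2 characters matched => is a subsequence

1


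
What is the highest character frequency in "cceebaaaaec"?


Input: cceebaaaaec
Character counts:
  'a': 4
  'b': 1
  'c': 3
  'e': 3
Maximum frequency: 4

4


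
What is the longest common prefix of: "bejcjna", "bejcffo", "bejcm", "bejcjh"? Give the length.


Words: bejcjna, bejcffo, bejcm, bejcjh
  Position 0: all 'b' => match
  Position 1: all 'e' => match
  Position 2: all 'j' => match
  Position 3: all 'c' => match
  Position 4: ('j', 'f', 'm', 'j') => mismatch, stop
LCP = "bejc" (length 4)

4


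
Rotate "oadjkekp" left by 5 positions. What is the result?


Input: "oadjkekp", rotate left by 5
First 5 characters: "oadjk"
Remaining characters: "ekp"
Concatenate remaining + first: "ekp" + "oadjk" = "ekpoadjk"

ekpoadjk


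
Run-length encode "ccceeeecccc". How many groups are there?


Input: ccceeeecccc
Scanning for consecutive runs:
  Group 1: 'c' x 3 (positions 0-2)
  Group 2: 'e' x 4 (positions 3-6)
  Group 3: 'c' x 4 (positions 7-10)
Total groups: 3

3


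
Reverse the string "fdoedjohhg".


Input: fdoedjohhg
Reading characters right to left:
  Position 9: 'g'
  Position 8: 'h'
  Position 7: 'h'
  Position 6: 'o'
  Position 5: 'j'
  Position 4: 'd'
  Position 3: 'e'
  Position 2: 'o'
  Position 1: 'd'
  Position 0: 'f'
Reversed: ghhojdeodf

ghhojdeodf


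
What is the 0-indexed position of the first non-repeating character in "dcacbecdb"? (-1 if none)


Input: dcacbecdb
Character frequencies:
  'a': 1
  'b': 2
  'c': 3
  'd': 2
  'e': 1
Scanning left to right for freq == 1:
  Position 0 ('d'): freq=2, skip
  Position 1 ('c'): freq=3, skip
  Position 2 ('a'): unique! => answer = 2

2


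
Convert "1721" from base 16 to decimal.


Input: "1721" in base 16
Positional expansion:
  Digit '1' (value 1) x 16^3 = 4096
  Digit '7' (value 7) x 16^2 = 1792
  Digit '2' (value 2) x 16^1 = 32
  Digit '1' (value 1) x 16^0 = 1
Sum = 5921

5921


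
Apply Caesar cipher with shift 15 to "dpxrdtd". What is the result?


Caesar cipher: shift "dpxrdtd" by 15
  'd' (pos 3) + 15 = pos 18 = 's'
  'p' (pos 15) + 15 = pos 4 = 'e'
  'x' (pos 23) + 15 = pos 12 = 'm'
  'r' (pos 17) + 15 = pos 6 = 'g'
  'd' (pos 3) + 15 = pos 18 = 's'
  't' (pos 19) + 15 = pos 8 = 'i'
  'd' (pos 3) + 15 = pos 18 = 's'
Result: semgsis

semgsis


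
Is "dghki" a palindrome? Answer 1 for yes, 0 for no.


Input: dghki
Reversed: ikhgd
  Compare pos 0 ('d') with pos 4 ('i'): MISMATCH
  Compare pos 1 ('g') with pos 3 ('k'): MISMATCH
Result: not a palindrome

0


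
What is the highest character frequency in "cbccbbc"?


Input: cbccbbc
Character counts:
  'b': 3
  'c': 4
Maximum frequency: 4

4


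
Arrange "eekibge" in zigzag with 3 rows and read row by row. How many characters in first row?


Zigzag "eekibge" into 3 rows:
Placing characters:
  'e' => row 0
  'e' => row 1
  'k' => row 2
  'i' => row 1
  'b' => row 0
  'g' => row 1
  'e' => row 2
Rows:
  Row 0: "eb"
  Row 1: "eig"
  Row 2: "ke"
First row length: 2

2


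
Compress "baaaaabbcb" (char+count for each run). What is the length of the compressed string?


Input: baaaaabbcb
Runs:
  'b' x 1 => "b1"
  'a' x 5 => "a5"
  'b' x 2 => "b2"
  'c' x 1 => "c1"
  'b' x 1 => "b1"
Compressed: "b1a5b2c1b1"
Compressed length: 10

10


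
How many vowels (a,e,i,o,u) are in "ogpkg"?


Input: ogpkg
Checking each character:
  'o' at position 0: vowel (running total: 1)
  'g' at position 1: consonant
  'p' at position 2: consonant
  'k' at position 3: consonant
  'g' at position 4: consonant
Total vowels: 1

1


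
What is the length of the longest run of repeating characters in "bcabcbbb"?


Input: "bcabcbbb"
Scanning for longest run:
  Position 1 ('c'): new char, reset run to 1
  Position 2 ('a'): new char, reset run to 1
  Position 3 ('b'): new char, reset run to 1
  Position 4 ('c'): new char, reset run to 1
  Position 5 ('b'): new char, reset run to 1
  Position 6 ('b'): continues run of 'b', length=2
  Position 7 ('b'): continues run of 'b', length=3
Longest run: 'b' with length 3

3


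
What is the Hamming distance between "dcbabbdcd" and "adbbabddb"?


Comparing "dcbabbdcd" and "adbbabddb" position by position:
  Position 0: 'd' vs 'a' => differ
  Position 1: 'c' vs 'd' => differ
  Position 2: 'b' vs 'b' => same
  Position 3: 'a' vs 'b' => differ
  Position 4: 'b' vs 'a' => differ
  Position 5: 'b' vs 'b' => same
  Position 6: 'd' vs 'd' => same
  Position 7: 'c' vs 'd' => differ
  Position 8: 'd' vs 'b' => differ
Total differences (Hamming distance): 6

6


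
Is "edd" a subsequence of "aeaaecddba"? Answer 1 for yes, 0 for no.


Check if "edd" is a subsequence of "aeaaecddba"
Greedy scan:
  Position 0 ('a'): no match needed
  Position 1 ('e'): matches sub[0] = 'e'
  Position 2 ('a'): no match needed
  Position 3 ('a'): no match needed
  Position 4 ('e'): no match needed
  Position 5 ('c'): no match needed
  Position 6 ('d'): matches sub[1] = 'd'
  Position 7 ('d'): matches sub[2] = 'd'
  Position 8 ('b'): no match needed
  Position 9 ('a'): no match needed
All 3 characters matched => is a subsequence

1


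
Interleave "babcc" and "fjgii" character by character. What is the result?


Interleaving "babcc" and "fjgii":
  Position 0: 'b' from first, 'f' from second => "bf"
  Position 1: 'a' from first, 'j' from second => "aj"
  Position 2: 'b' from first, 'g' from second => "bg"
  Position 3: 'c' from first, 'i' from second => "ci"
  Position 4: 'c' from first, 'i' from second => "ci"
Result: bfajbgcici

bfajbgcici


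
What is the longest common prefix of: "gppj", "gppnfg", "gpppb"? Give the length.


Words: gppj, gppnfg, gpppb
  Position 0: all 'g' => match
  Position 1: all 'p' => match
  Position 2: all 'p' => match
  Position 3: ('j', 'n', 'p') => mismatch, stop
LCP = "gpp" (length 3)

3


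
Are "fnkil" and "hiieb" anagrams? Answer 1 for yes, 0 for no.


Strings: "fnkil", "hiieb"
Sorted first:  fikln
Sorted second: behii
Differ at position 0: 'f' vs 'b' => not anagrams

0


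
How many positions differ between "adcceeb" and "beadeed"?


Comparing "adcceeb" and "beadeed" position by position:
  Position 0: 'a' vs 'b' => DIFFER
  Position 1: 'd' vs 'e' => DIFFER
  Position 2: 'c' vs 'a' => DIFFER
  Position 3: 'c' vs 'd' => DIFFER
  Position 4: 'e' vs 'e' => same
  Position 5: 'e' vs 'e' => same
  Position 6: 'b' vs 'd' => DIFFER
Positions that differ: 5

5


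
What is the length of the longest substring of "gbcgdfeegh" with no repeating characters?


Input: "gbcgdfeegh"
Sliding window (track last position of each char):
  Position 0 ('g'): window [0,0] length 1 -- new best
  Position 1 ('b'): window [0,1] length 2 -- new best
  Position 2 ('c'): window [0,2] length 3 -- new best
  Position 3 ('g'): repeat (last at 0), move window start to 1
  Position 3 ('g'): window [1,3] length 3
  Position 4 ('d'): window [1,4] length 4 -- new best
  Position 5 ('f'): window [1,5] length 5 -- new best
  Position 6 ('e'): window [1,6] length 6 -- new best
  Position 7 ('e'): repeat (last at 6), move window start to 7
  Position 7 ('e'): window [7,7] length 1
  Position 8 ('g'): window [7,8] length 2
  Position 9 ('h'): window [7,9] length 3
Longest substring with no repeats: "bcgdfe" with length 6

6


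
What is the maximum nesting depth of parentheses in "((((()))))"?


Input: "((((()))))"
Tracking depth:
  Position 0 '(': depth becomes 1
  Position 1 '(': depth becomes 2
  Position 2 '(': depth becomes 3
  Position 3 '(': depth becomes 4
  Position 4 '(': depth becomes 5
  Position 5 ')': depth becomes 4
  Position 6 ')': depth becomes 3
  Position 7 ')': depth becomes 2
  Position 8 ')': depth becomes 1
  Position 9 ')': depth becomes 0
Maximum depth reached: 5

5


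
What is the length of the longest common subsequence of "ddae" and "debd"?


LCS of "ddae" and "debd"
DP table:
           d    e    b    d
      0    0    0    0    0
  d   0    1    1    1    1
  d   0    1    1    1    2
  a   0    1    1    1    2
  e   0    1    2    2    2
LCS length = dp[4][4] = 2

2


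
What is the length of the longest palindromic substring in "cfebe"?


Input: "cfebe"
Checking substrings for palindromes:
  [2:5] "ebe" (len 3) => palindrome
Longest palindromic substring: "ebe" with length 3

3


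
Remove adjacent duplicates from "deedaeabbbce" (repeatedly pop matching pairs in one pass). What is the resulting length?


Input: deedaeabbbce
Stack-based adjacent duplicate removal:
  Read 'd': push. Stack: d
  Read 'e': push. Stack: de
  Read 'e': matches stack top 'e' => pop. Stack: d
  Read 'd': matches stack top 'd' => pop. Stack: (empty)
  Read 'a': push. Stack: a
  Read 'e': push. Stack: ae
  Read 'a': push. Stack: aea
  Read 'b': push. Stack: aeab
  Read 'b': matches stack top 'b' => pop. Stack: aea
  Read 'b': push. Stack: aeab
  Read 'c': push. Stack: aeabc
  Read 'e': push. Stack: aeabce
Final stack: "aeabce" (length 6)

6


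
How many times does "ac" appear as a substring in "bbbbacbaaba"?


Searching for "ac" in "bbbbacbaaba"
Scanning each position:
  Position 0: "bb" => no
  Position 1: "bb" => no
  Position 2: "bb" => no
  Position 3: "ba" => no
  Position 4: "ac" => MATCH
  Position 5: "cb" => no
  Position 6: "ba" => no
  Position 7: "aa" => no
  Position 8: "ab" => no
  Position 9: "ba" => no
Total occurrences: 1

1


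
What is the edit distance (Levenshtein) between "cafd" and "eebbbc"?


Computing edit distance: "cafd" -> "eebbbc"
DP table:
           e    e    b    b    b    c
      0    1    2    3    4    5    6
  c   1    1    2    3    4    5    5
  a   2    2    2    3    4    5    6
  f   3    3    3    3    4    5    6
  d   4    4    4    4    4    5    6
Edit distance = dp[4][6] = 6

6


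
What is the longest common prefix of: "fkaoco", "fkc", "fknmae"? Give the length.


Words: fkaoco, fkc, fknmae
  Position 0: all 'f' => match
  Position 1: all 'k' => match
  Position 2: ('a', 'c', 'n') => mismatch, stop
LCP = "fk" (length 2)

2


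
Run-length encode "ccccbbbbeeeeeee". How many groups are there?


Input: ccccbbbbeeeeeee
Scanning for consecutive runs:
  Group 1: 'c' x 4 (positions 0-3)
  Group 2: 'b' x 4 (positions 4-7)
  Group 3: 'e' x 7 (positions 8-14)
Total groups: 3

3


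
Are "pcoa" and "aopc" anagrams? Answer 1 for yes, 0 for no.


Strings: "pcoa", "aopc"
Sorted first:  acop
Sorted second: acop
Sorted forms match => anagrams

1


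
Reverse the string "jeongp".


Input: jeongp
Reading characters right to left:
  Position 5: 'p'
  Position 4: 'g'
  Position 3: 'n'
  Position 2: 'o'
  Position 1: 'e'
  Position 0: 'j'
Reversed: pgnoej

pgnoej


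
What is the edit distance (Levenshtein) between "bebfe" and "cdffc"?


Computing edit distance: "bebfe" -> "cdffc"
DP table:
           c    d    f    f    c
      0    1    2    3    4    5
  b   1    1    2    3    4    5
  e   2    2    2    3    4    5
  b   3    3    3    3    4    5
  f   4    4    4    3    3    4
  e   5    5    5    4    4    4
Edit distance = dp[5][5] = 4

4


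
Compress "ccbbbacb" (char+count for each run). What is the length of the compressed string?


Input: ccbbbacb
Runs:
  'c' x 2 => "c2"
  'b' x 3 => "b3"
  'a' x 1 => "a1"
  'c' x 1 => "c1"
  'b' x 1 => "b1"
Compressed: "c2b3a1c1b1"
Compressed length: 10

10


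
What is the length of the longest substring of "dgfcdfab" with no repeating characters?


Input: "dgfcdfab"
Sliding window (track last position of each char):
  Position 0 ('d'): window [0,0] length 1 -- new best
  Position 1 ('g'): window [0,1] length 2 -- new best
  Position 2 ('f'): window [0,2] length 3 -- new best
  Position 3 ('c'): window [0,3] length 4 -- new best
  Position 4 ('d'): repeat (last at 0), move window start to 1
  Position 4 ('d'): window [1,4] length 4
  Position 5 ('f'): repeat (last at 2), move window start to 3
  Position 5 ('f'): window [3,5] length 3
  Position 6 ('a'): window [3,6] length 4
  Position 7 ('b'): window [3,7] length 5 -- new best
Longest substring with no repeats: "cdfab" with length 5

5


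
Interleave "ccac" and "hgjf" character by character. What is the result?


Interleaving "ccac" and "hgjf":
  Position 0: 'c' from first, 'h' from second => "ch"
  Position 1: 'c' from first, 'g' from second => "cg"
  Position 2: 'a' from first, 'j' from second => "aj"
  Position 3: 'c' from first, 'f' from second => "cf"
Result: chcgajcf

chcgajcf


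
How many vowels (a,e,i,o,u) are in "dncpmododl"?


Input: dncpmododl
Checking each character:
  'd' at position 0: consonant
  'n' at position 1: consonant
  'c' at position 2: consonant
  'p' at position 3: consonant
  'm' at position 4: consonant
  'o' at position 5: vowel (running total: 1)
  'd' at position 6: consonant
  'o' at position 7: vowel (running total: 2)
  'd' at position 8: consonant
  'l' at position 9: consonant
Total vowels: 2

2
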